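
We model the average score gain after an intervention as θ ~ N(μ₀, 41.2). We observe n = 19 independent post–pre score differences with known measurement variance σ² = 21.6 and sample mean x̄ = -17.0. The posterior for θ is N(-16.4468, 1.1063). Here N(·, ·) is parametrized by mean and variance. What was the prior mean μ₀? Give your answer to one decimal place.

With known observation variance, the Normal–Normal posterior has precision τ_n = τ₀ + n/σ² and mean μ_n = (τ₀μ₀ + (n/σ²)x̄)/τ_n.
Here τ₀ = 1/41.2 = 0.024272 and τ_data = 19/21.6 = 0.879630, so τ_n = 0.903902.
Rearranging for μ₀: μ₀ = (μ_n·τ_n − τ_data·x̄)/τ₀ = (-16.4468·0.903902 − 0.879630·-17.0) / 0.024272 = 0.087415/0.024272 ≈ 3.6.

μ₀ = 3.6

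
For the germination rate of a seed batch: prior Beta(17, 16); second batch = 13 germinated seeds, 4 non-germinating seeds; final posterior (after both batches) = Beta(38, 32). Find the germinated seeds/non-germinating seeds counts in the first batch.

8 germinated seeds and 12 non-germinating seeds

Because Beta–binomial updating is additive in the counts, the combined data contributed (α_post−α_prior, β_post−β_prior) successes and failures.
Total across both batches: 38−17=21 germinated seeds, 32−16=16 non-germinating seeds.
Subtract the second batch: 21−13=8 germinated seeds and 16−4=12 non-germinating seeds.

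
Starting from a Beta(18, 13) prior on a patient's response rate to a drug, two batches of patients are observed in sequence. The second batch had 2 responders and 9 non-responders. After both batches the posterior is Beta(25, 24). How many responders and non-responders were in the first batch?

5 responders and 2 non-responders

Because Beta–binomial updating is additive in the counts, the combined data contributed (α_post−α_prior, β_post−β_prior) successes and failures.
Total across both batches: 25−18=7 responders, 24−13=11 non-responders.
Subtract the second batch: 7−2=5 responders and 11−9=2 non-responders.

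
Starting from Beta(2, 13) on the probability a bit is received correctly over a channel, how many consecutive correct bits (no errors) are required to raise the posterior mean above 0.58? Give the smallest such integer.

k = 16

After k correct bits and 0 errors the posterior is Beta(2+k, 13), with mean (2+k)/(2+13+k).
Set (2+k)/(15+k) > 0.58 and solve: k > (0.58·15 − 2)/(1 − 0.58) = 15.952.
The smallest integer exceeding 15.952 is 16, and checking k=16: (18)/(31) = 0.5806 > 0.58.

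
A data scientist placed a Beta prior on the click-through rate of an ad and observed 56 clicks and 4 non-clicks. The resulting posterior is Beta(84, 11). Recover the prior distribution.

Beta is conjugate to the binomial likelihood: posterior = Beta(a+s, b+f).
Subtract the data counts: 84−56=28, 11−4=7.

Beta(28, 7)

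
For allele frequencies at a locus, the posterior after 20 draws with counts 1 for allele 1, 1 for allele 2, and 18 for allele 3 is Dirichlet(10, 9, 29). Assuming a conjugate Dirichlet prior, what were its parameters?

Dirichlet(9, 8, 11)

For a Dirichlet(α) prior with multinomial counts c, the posterior is Dirichlet(α + c) componentwise.
Subtract each count from the matching posterior parameter: 10−1=9, 9−1=8, 29−18=11.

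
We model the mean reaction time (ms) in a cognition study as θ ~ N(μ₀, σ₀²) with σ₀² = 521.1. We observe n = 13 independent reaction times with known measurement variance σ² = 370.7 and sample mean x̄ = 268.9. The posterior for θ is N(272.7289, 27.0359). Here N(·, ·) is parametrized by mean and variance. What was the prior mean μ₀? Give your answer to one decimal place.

μ₀ = 342.7

The posterior mean is a precision-weighted average: μ_n = (τ₀μ₀ + τ_data·x̄)/(τ₀+τ_data), with τ₀=1/σ₀² and τ_data=n/σ².
Here τ₀ = 1/521.1 = 0.001919 and τ_data = 13/370.7 = 0.035069, so τ_n = 0.036988.
Rearranging for μ₀: μ₀ = (μ_n·τ_n − τ_data·x̄)/τ₀ = (272.7289·0.036988 − 0.035069·268.9) / 0.001919 = 0.657642/0.001919 ≈ 342.7.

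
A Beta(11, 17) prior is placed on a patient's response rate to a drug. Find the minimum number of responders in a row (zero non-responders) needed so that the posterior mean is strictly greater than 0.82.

k = 67

After k responders and 0 non-responders the posterior is Beta(11+k, 17), with mean (11+k)/(11+17+k).
Set (11+k)/(28+k) > 0.82 and solve: k > (0.82·28 − 11)/(1 − 0.82) = 66.444.
The smallest integer exceeding 66.444 is 67.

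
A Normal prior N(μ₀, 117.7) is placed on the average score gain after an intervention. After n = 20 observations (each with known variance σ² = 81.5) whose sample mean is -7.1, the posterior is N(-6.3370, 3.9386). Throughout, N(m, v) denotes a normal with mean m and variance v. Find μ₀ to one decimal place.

μ₀ = 15.7

The posterior mean is a precision-weighted average: μ_n = (τ₀μ₀ + τ_data·x̄)/(τ₀+τ_data), with τ₀=1/σ₀² and τ_data=n/σ².
Here τ₀ = 1/117.7 = 0.008496 and τ_data = 20/81.5 = 0.245399, so τ_n = 0.253895.
Rearranging for μ₀: μ₀ = (μ_n·τ_n − τ_data·x̄)/τ₀ = (-6.3370·0.253895 − 0.245399·-7.1) / 0.008496 = 0.133400/0.008496 ≈ 15.7.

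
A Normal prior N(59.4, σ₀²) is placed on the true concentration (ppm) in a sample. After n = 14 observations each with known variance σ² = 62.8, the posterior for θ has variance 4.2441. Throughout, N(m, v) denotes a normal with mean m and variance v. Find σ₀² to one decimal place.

For the Normal–Normal model with known σ², precisions add: τ_n = τ₀ + n/σ².
So 1/σ₀² = 1/4.2441 − 14/62.8 = 0.235621 − 0.222930 = 0.012691.
Hence σ₀² = 1/0.012691 ≈ 78.8.

σ₀² = 78.8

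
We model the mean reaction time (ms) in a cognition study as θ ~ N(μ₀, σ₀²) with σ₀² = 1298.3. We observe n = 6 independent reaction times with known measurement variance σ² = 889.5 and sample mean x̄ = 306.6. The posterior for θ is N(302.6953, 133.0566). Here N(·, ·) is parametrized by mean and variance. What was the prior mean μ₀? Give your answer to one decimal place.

With known observation variance, the Normal–Normal posterior has precision τ_n = τ₀ + n/σ² and mean μ_n = (τ₀μ₀ + (n/σ²)x̄)/τ_n.
Here τ₀ = 1/1298.3 = 0.000770 and τ_data = 6/889.5 = 0.006745, so τ_n = 0.007515.
Rearranging for μ₀: μ₀ = (μ_n·τ_n − τ_data·x̄)/τ₀ = (302.6953·0.007515 − 0.006745·306.6) / 0.000770 = 0.206738/0.000770 ≈ 268.5.

μ₀ = 268.5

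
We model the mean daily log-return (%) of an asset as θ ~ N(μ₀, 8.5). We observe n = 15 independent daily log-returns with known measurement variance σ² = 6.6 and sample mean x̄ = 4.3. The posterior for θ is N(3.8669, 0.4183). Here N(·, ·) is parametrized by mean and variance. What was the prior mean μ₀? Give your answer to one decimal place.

The posterior mean is a precision-weighted average: μ_n = (τ₀μ₀ + τ_data·x̄)/(τ₀+τ_data), with τ₀=1/σ₀² and τ_data=n/σ².
Here τ₀ = 1/8.5 = 0.117647 and τ_data = 15/6.6 = 2.272727, so τ_n = 2.390374.
Rearranging for μ₀: μ₀ = (μ_n·τ_n − τ_data·x̄)/τ₀ = (3.8669·2.390374 − 2.272727·4.3) / 0.117647 = -0.529389/0.117647 ≈ -4.5.

μ₀ = -4.5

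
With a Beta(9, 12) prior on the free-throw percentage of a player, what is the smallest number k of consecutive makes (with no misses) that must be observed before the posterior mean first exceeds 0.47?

k = 2

After k makes and 0 misses the posterior is Beta(9+k, 12), with mean (9+k)/(9+12+k).
Set (9+k)/(21+k) > 0.47 and solve: k > (0.47·21 − 9)/(1 − 0.47) = 1.642.
The smallest integer exceeding 1.642 is 2, and checking k=2: (11)/(23) = 0.4783 > 0.47.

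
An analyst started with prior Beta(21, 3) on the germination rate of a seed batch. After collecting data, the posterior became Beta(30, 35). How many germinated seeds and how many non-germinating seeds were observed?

9 germinated seeds and 32 non-germinating seeds

Under Beta–binomial conjugacy the posterior parameters are (α+s, β+f).
So s = 30 − 21 = 9 and f = 35 − 3 = 32.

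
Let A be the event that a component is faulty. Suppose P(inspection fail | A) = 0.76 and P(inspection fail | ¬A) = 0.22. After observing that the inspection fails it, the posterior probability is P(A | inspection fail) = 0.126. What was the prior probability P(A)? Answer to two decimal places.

Bayes' rule in odds form gives O(A|E) = O(A)·[P(E|A)/P(E|¬A)], hence O(A) = O(A|E)/LR.
Posterior odds = 0.126/(1−0.126) = 0.1442. LR = 0.76/0.22 = 3.4545.
Prior odds = 0.1442/3.4545 = 0.0417, so P(A) = 0.0417/(1+0.0417) ≈ 0.04.

P(A) = 0.04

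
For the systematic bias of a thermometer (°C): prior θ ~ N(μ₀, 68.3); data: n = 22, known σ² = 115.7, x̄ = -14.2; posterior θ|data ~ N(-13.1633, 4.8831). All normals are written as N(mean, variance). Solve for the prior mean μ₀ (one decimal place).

With known observation variance, the Normal–Normal posterior has precision τ_n = τ₀ + n/σ² and mean μ_n = (τ₀μ₀ + (n/σ²)x̄)/τ_n.
Here τ₀ = 1/68.3 = 0.014641 and τ_data = 22/115.7 = 0.190147, so τ_n = 0.204788.
Rearranging for μ₀: μ₀ = (μ_n·τ_n − τ_data·x̄)/τ₀ = (-13.1633·0.204788 − 0.190147·-14.2) / 0.014641 = 0.004402/0.014641 ≈ 0.3.

μ₀ = 0.3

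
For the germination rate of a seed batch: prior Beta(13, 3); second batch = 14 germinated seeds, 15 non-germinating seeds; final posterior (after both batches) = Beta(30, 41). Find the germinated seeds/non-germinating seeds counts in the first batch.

3 germinated seeds and 23 non-germinating seeds

Because Beta–binomial updating is additive in the counts, the combined data contributed (α_post−α_prior, β_post−β_prior) successes and failures.
Total across both batches: 30−13=17 germinated seeds, 41−3=38 non-germinating seeds.
Subtract the second batch: 17−14=3 germinated seeds and 38−15=23 non-germinating seeds.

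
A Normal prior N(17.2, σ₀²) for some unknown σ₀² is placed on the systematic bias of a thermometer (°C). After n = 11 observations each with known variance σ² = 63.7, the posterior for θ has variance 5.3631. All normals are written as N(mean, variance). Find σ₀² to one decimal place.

σ₀² = 72.6

For the Normal–Normal model with known σ², precisions add: τ_n = τ₀ + n/σ².
So 1/σ₀² = 1/5.3631 − 11/63.7 = 0.186459 − 0.172684 = 0.013775.
Hence σ₀² = 1/0.013775 ≈ 72.6.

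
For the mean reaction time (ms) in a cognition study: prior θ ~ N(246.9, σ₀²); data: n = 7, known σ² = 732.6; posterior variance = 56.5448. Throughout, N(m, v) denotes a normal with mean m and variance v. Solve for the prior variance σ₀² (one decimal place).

σ₀² = 123.0

Posterior precision equals prior precision plus data precision: 1/σ_n² = 1/σ₀² + n/σ².
So 1/σ₀² = 1/56.5448 − 7/732.6 = 0.017685 − 0.009555 = 0.008130.
Hence σ₀² = 1/0.008130 ≈ 123.0.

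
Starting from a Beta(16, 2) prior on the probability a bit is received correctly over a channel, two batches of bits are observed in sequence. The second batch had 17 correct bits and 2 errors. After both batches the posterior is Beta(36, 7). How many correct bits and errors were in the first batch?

3 correct bits and 3 errors

Sequential conjugate updates are equivalent to a single update on the pooled data, so total successes = posterior α − prior α and total failures = posterior β − prior β.
Total across both batches: 36−16=20 correct bits, 7−2=5 errors.
Subtract the second batch: 20−17=3 correct bits and 5−2=3 errors.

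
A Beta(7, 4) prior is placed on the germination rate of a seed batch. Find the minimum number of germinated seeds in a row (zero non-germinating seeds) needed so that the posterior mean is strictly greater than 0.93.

k = 47

After k germinated seeds and 0 non-germinating seeds the posterior is Beta(7+k, 4), with mean (7+k)/(7+4+k).
Set (7+k)/(11+k) > 0.93 and solve: k > (0.93·11 − 7)/(1 − 0.93) = 46.143.
The smallest integer exceeding 46.143 is 47, and checking k=47: (54)/(58) = 0.9310 > 0.93.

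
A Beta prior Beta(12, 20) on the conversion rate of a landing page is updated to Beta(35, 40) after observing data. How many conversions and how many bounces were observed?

23 conversions and 20 bounces

Under Beta–binomial conjugacy the posterior parameters are (α+s, β+f).
Match parameters: s=35−12=23, f=40−20=20.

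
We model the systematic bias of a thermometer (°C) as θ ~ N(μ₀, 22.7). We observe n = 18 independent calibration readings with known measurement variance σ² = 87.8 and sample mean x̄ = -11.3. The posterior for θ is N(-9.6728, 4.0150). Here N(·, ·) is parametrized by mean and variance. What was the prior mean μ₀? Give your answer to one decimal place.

With known observation variance, the Normal–Normal posterior has precision τ_n = τ₀ + n/σ² and mean μ_n = (τ₀μ₀ + (n/σ²)x̄)/τ_n.
Here τ₀ = 1/22.7 = 0.044053 and τ_data = 18/87.8 = 0.205011, so τ_n = 0.249064.
Rearranging for μ₀: μ₀ = (μ_n·τ_n − τ_data·x̄)/τ₀ = (-9.6728·0.249064 − 0.205011·-11.3) / 0.044053 = -0.092522/0.044053 ≈ -2.1.

μ₀ = -2.1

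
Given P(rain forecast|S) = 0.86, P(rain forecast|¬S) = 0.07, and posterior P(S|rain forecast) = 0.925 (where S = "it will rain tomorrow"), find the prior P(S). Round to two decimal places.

Bayes' rule in odds form gives O(S|E) = O(S)·[P(E|S)/P(E|¬S)], hence O(S) = O(S|E)/LR.
Posterior odds = 0.925/(1−0.925) = 12.3333. LR = 0.86/0.07 = 12.2857.
Prior odds = 12.3333/12.2857 = 1.0039, so P(S) = 1.0039/(1+1.0039) ≈ 0.50.

P(S) = 0.50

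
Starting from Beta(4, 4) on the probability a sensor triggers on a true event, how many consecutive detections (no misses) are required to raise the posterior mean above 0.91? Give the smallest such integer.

After k detections and 0 misses the posterior is Beta(4+k, 4), with mean (4+k)/(4+4+k).
Set (4+k)/(8+k) > 0.91 and solve: k > (0.91·8 − 4)/(1 − 0.91) = 36.444.
The smallest integer exceeding 36.444 is 37, and checking k=37: (41)/(45) = 0.9111 > 0.91.

k = 37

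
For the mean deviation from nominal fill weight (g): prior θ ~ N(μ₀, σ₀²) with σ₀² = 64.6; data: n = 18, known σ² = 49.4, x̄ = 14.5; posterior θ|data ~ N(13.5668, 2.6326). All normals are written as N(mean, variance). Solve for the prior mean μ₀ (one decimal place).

With known observation variance, the Normal–Normal posterior has precision τ_n = τ₀ + n/σ² and mean μ_n = (τ₀μ₀ + (n/σ²)x̄)/τ_n.
Here τ₀ = 1/64.6 = 0.015480 and τ_data = 18/49.4 = 0.364372, so τ_n = 0.379852.
Rearranging for μ₀: μ₀ = (μ_n·τ_n − τ_data·x̄)/τ₀ = (13.5668·0.379852 − 0.364372·14.5) / 0.015480 = -0.130018/0.015480 ≈ -8.4.

μ₀ = -8.4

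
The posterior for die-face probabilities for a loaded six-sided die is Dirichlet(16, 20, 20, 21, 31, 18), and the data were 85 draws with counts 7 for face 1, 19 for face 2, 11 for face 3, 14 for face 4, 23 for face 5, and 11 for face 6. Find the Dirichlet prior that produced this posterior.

For a Dirichlet(α) prior with multinomial counts c, the posterior is Dirichlet(α + c) componentwise.
Subtract each count from the matching posterior parameter: 16−7=9, 20−19=1, 20−11=9, 21−14=7, 31−23=8, 18−11=7.

Dirichlet(9, 1, 9, 7, 8, 7)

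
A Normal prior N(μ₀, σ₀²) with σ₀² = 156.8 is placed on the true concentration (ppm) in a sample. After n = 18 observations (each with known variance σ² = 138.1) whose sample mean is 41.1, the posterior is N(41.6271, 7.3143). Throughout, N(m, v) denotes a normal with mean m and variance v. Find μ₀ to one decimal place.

With known observation variance, the Normal–Normal posterior has precision τ_n = τ₀ + n/σ² and mean μ_n = (τ₀μ₀ + (n/σ²)x̄)/τ_n.
Here τ₀ = 1/156.8 = 0.006378 and τ_data = 18/138.1 = 0.130340, so τ_n = 0.136718.
Rearranging for μ₀: μ₀ = (μ_n·τ_n − τ_data·x̄)/τ₀ = (41.6271·0.136718 − 0.130340·41.1) / 0.006378 = 0.334200/0.006378 ≈ 52.4.

μ₀ = 52.4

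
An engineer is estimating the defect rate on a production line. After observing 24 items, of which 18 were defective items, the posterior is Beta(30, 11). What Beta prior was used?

Beta(12, 5)

A Beta(a, b) prior with s successes and f failures in binomial data gives a Beta(a+s, b+f) posterior.
Subtract the data counts: 30−18=12, 11−6=5.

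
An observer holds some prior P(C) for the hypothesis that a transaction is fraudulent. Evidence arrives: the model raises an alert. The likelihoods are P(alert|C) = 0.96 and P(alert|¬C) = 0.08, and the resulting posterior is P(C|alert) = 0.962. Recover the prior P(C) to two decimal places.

Bayes' rule in odds form gives O(C|E) = O(C)·[P(E|C)/P(E|¬C)], hence O(C) = O(C|E)/LR.
Posterior odds = 0.962/(1−0.962) = 25.3158. LR = 0.96/0.08 = 12.0000.
Prior odds = 25.3158/12.0000 = 2.1096, so P(C) = 2.1096/(1+2.1096) ≈ 0.68.

P(C) = 0.68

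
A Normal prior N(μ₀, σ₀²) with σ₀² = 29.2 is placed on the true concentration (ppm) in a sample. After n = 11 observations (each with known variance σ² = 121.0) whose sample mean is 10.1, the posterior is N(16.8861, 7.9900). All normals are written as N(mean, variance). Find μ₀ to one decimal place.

μ₀ = 34.9

The posterior mean is a precision-weighted average: μ_n = (τ₀μ₀ + τ_data·x̄)/(τ₀+τ_data), with τ₀=1/σ₀² and τ_data=n/σ².
Here τ₀ = 1/29.2 = 0.034247 and τ_data = 11/121.0 = 0.090909, so τ_n = 0.125156.
Rearranging for μ₀: μ₀ = (μ_n·τ_n − τ_data·x̄)/τ₀ = (16.8861·0.125156 − 0.090909·10.1) / 0.034247 = 1.195216/0.034247 ≈ 34.9.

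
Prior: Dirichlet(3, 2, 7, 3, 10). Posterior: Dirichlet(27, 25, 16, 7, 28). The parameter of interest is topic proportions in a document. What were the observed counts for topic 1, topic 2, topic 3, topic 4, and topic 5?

counts (24, 23, 9, 4, 18)

For a Dirichlet(α) prior with multinomial counts c, the posterior is Dirichlet(α + c) componentwise.
Counts are posterior − prior componentwise: 27−3=24, 25−2=23, 16−7=9, 7−3=4, 28−10=18.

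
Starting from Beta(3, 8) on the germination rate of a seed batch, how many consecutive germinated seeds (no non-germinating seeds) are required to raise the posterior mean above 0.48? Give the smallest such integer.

k = 5

After k germinated seeds and 0 non-germinating seeds the posterior is Beta(3+k, 8), with mean (3+k)/(3+8+k).
Set (3+k)/(11+k) > 0.48 and solve: k > (0.48·11 − 3)/(1 − 0.48) = 4.385.
The smallest integer exceeding 4.385 is 5, and checking k=5: (8)/(16) = 0.5000 > 0.48.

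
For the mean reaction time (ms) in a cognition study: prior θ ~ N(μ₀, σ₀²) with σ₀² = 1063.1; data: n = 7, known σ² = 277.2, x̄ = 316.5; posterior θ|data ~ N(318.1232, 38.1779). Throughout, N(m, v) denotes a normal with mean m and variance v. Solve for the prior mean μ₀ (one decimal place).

The posterior mean is a precision-weighted average: μ_n = (τ₀μ₀ + τ_data·x̄)/(τ₀+τ_data), with τ₀=1/σ₀² and τ_data=n/σ².
Here τ₀ = 1/1063.1 = 0.000941 and τ_data = 7/277.2 = 0.025253, so τ_n = 0.026194.
Rearranging for μ₀: μ₀ = (μ_n·τ_n − τ_data·x̄)/τ₀ = (318.1232·0.026194 − 0.025253·316.5) / 0.000941 = 0.340345/0.000941 ≈ 361.7.

μ₀ = 361.7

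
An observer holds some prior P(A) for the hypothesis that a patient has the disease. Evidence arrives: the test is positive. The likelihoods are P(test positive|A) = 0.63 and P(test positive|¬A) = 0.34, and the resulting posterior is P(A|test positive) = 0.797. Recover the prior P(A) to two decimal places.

P(A) = 0.68

In odds form, posterior odds = prior odds × likelihood ratio, so prior odds = posterior odds ÷ LR.
Posterior odds = 0.797/(1−0.797) = 3.9261. LR = 0.63/0.34 = 1.8529.
Prior odds = 3.9261/1.8529 = 2.1189, so P(A) = 2.1189/(1+2.1189) ≈ 0.68.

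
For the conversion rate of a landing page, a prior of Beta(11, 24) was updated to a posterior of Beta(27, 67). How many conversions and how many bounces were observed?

Under Beta–binomial conjugacy the posterior parameters are (a+s, b+f).
Match parameters: s=27−11=16, f=67−24=43.

16 conversions and 43 bounces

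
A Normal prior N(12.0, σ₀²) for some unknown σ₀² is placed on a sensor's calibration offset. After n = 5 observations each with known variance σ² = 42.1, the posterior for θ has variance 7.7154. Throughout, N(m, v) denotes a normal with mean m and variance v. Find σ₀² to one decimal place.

For the Normal–Normal model with known σ², precisions add: τ_n = τ₀ + n/σ².
So 1/σ₀² = 1/7.7154 − 5/42.1 = 0.129611 − 0.118765 = 0.010846.
Hence σ₀² = 1/0.010846 ≈ 92.2.

σ₀² = 92.2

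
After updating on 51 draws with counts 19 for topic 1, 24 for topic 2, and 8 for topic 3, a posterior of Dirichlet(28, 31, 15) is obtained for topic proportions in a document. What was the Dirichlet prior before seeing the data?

For a Dirichlet(α) prior with multinomial counts c, the posterior is Dirichlet(α + c) componentwise.
Subtract each count from the matching posterior parameter: 28−19=9, 31−24=7, 15−8=7.

Dirichlet(9, 7, 7)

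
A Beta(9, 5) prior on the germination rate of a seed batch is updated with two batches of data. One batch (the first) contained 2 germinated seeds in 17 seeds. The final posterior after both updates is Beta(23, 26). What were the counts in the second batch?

Because Beta–binomial updating is additive in the counts, the combined data contributed (α_post−α_prior, β_post−β_prior) successes and failures.
Total across both batches: 23−9=14 germinated seeds, 26−5=21 non-germinating seeds.
Subtract the first batch: 14−2=12 germinated seeds and 21−15=6 non-germinating seeds.

12 germinated seeds and 6 non-germinating seeds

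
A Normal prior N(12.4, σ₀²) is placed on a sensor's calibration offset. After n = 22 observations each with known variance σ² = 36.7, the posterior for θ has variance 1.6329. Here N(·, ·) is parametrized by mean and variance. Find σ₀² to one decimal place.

σ₀² = 77.2

Posterior precision equals prior precision plus data precision: 1/σ_n² = 1/σ₀² + n/σ².
So 1/σ₀² = 1/1.6329 − 22/36.7 = 0.612407 − 0.599455 = 0.012952.
Hence σ₀² = 1/0.012952 ≈ 77.2.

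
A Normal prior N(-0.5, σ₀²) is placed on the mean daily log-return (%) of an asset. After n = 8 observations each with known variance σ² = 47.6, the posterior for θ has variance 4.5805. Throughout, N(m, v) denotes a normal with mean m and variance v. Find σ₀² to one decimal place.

For the Normal–Normal model with known σ², precisions add: τ_n = τ₀ + n/σ².
So 1/σ₀² = 1/4.5805 − 8/47.6 = 0.218317 − 0.168067 = 0.050250.
Hence σ₀² = 1/0.050250 ≈ 19.9.

σ₀² = 19.9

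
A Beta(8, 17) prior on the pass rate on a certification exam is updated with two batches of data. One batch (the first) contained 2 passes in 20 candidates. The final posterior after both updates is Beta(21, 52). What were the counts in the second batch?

11 passes and 17 failures

Sequential conjugate updates are equivalent to a single update on the pooled data, so total successes = posterior α − prior α and total failures = posterior β − prior β.
Total across both batches: 21−8=13 passes, 52−17=35 failures.
Subtract the first batch: 13−2=11 passes and 35−18=17 failures.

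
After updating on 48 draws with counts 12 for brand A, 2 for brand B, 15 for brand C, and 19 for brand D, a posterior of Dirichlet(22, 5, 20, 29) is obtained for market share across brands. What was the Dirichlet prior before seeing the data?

Dirichlet(10, 3, 5, 10)

For a Dirichlet(α) prior with multinomial counts c, the posterior is Dirichlet(α + c) componentwise.
Subtract each count from the matching posterior parameter: 22−12=10, 5−2=3, 20−15=5, 29−19=10.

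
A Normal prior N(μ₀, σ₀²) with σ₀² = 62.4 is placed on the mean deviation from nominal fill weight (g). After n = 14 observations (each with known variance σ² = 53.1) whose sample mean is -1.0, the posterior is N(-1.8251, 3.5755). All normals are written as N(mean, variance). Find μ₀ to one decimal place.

μ₀ = -15.4

With known observation variance, the Normal–Normal posterior has precision τ_n = τ₀ + n/σ² and mean μ_n = (τ₀μ₀ + (n/σ²)x̄)/τ_n.
Here τ₀ = 1/62.4 = 0.016026 and τ_data = 14/53.1 = 0.263653, so τ_n = 0.279679.
Rearranging for μ₀: μ₀ = (μ_n·τ_n − τ_data·x̄)/τ₀ = (-1.8251·0.279679 − 0.263653·-1.0) / 0.016026 = -0.246789/0.016026 ≈ -15.4.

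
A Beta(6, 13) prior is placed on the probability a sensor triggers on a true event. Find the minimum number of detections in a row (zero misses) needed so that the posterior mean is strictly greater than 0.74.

After k detections and 0 misses the posterior is Beta(6+k, 13), with mean (6+k)/(6+13+k).
Set (6+k)/(19+k) > 0.74 and solve: k > (0.74·19 − 6)/(1 − 0.74) = 31.000.
The smallest integer exceeding 31.000 is 32.

k = 32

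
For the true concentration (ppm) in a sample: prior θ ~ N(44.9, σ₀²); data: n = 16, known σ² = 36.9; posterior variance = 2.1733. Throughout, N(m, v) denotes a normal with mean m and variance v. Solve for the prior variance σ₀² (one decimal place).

For the Normal–Normal model with known σ², precisions add: τ_n = τ₀ + n/σ².
So 1/σ₀² = 1/2.1733 − 16/36.9 = 0.460130 − 0.433604 = 0.026526.
Hence σ₀² = 1/0.026526 ≈ 37.7.

σ₀² = 37.7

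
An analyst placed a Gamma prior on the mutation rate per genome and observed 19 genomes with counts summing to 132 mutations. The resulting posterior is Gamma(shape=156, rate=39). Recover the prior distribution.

Gamma(shape=24, rate=20)

A Gamma(α, β) prior (rate parametrization) on a Poisson rate with n observations summing to S gives posterior Gamma(α+S, β+n).
So α = 156 − 132 = 24 and β = 39 − 19 = 20.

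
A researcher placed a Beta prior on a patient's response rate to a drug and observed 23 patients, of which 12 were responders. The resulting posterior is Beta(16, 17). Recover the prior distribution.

Beta(4, 6)

Beta is conjugate to the binomial likelihood: posterior = Beta(a+s, b+f).
Subtract the data counts: 16−12=4, 17−11=6.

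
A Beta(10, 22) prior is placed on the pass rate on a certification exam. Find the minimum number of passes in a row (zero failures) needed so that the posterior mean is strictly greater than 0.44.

After k passes and 0 failures the posterior is Beta(10+k, 22), with mean (10+k)/(10+22+k).
Set (10+k)/(32+k) > 0.44 and solve: k > (0.44·32 − 10)/(1 − 0.44) = 7.286.
The smallest integer exceeding 7.286 is 8, and checking k=8: (18)/(40) = 0.4500 > 0.44.

k = 8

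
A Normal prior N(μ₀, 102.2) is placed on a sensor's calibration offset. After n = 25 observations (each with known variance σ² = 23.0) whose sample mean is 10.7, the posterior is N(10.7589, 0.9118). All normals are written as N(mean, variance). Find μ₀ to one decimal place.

μ₀ = 17.3

With known observation variance, the Normal–Normal posterior has precision τ_n = τ₀ + n/σ² and mean μ_n = (τ₀μ₀ + (n/σ²)x̄)/τ_n.
Here τ₀ = 1/102.2 = 0.009785 and τ_data = 25/23.0 = 1.086957, so τ_n = 1.096742.
Rearranging for μ₀: μ₀ = (μ_n·τ_n − τ_data·x̄)/τ₀ = (10.7589·1.096742 − 1.086957·10.7) / 0.009785 = 0.169298/0.009785 ≈ 17.3.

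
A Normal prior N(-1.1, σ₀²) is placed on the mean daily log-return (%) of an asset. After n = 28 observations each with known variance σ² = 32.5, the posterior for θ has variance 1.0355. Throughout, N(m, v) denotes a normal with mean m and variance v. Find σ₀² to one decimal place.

σ₀² = 9.6

For the Normal–Normal model with known σ², precisions add: τ_n = τ₀ + n/σ².
So 1/σ₀² = 1/1.0355 − 28/32.5 = 0.965717 − 0.861538 = 0.104179.
Hence σ₀² = 1/0.104179 ≈ 9.6.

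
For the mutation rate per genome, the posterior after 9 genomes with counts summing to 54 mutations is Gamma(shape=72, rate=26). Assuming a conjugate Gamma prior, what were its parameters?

Gamma(shape=18, rate=17)

A Gamma(α, β) prior (rate parametrization) on a Poisson rate with n observations summing to S gives posterior Gamma(α+S, β+n).
So α = 72 − 54 = 18 and β = 26 − 9 = 17.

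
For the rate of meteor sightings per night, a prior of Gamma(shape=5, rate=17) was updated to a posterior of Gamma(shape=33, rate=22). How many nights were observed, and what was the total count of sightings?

A Gamma(α, β) prior (rate parametrization) on a Poisson rate with n observations summing to S gives posterior Gamma(α+S, β+n).
Matching: Σxᵢ = 33 − 5 = 28 and n = 22 − 17 = 5.

n = 5 nights with total 28 sightings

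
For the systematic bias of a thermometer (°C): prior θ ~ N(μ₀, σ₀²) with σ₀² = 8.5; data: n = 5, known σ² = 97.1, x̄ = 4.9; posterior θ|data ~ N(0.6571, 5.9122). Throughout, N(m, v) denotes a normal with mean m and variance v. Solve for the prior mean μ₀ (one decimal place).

The posterior mean is a precision-weighted average: μ_n = (τ₀μ₀ + τ_data·x̄)/(τ₀+τ_data), with τ₀=1/σ₀² and τ_data=n/σ².
Here τ₀ = 1/8.5 = 0.117647 and τ_data = 5/97.1 = 0.051493, so τ_n = 0.169140.
Rearranging for μ₀: μ₀ = (μ_n·τ_n − τ_data·x̄)/τ₀ = (0.6571·0.169140 − 0.051493·4.9) / 0.117647 = -0.141174/0.117647 ≈ -1.2.

μ₀ = -1.2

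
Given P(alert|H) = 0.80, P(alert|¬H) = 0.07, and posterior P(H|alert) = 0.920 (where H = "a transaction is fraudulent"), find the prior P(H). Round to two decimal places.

P(H) = 0.50

In odds form, posterior odds = prior odds × likelihood ratio, so prior odds = posterior odds ÷ LR.
Posterior odds = 0.920/(1−0.920) = 11.5000. LR = 0.80/0.07 = 11.4286.
Prior odds = 11.5000/11.4286 = 1.0062, so P(H) = 1.0062/(1+1.0062) ≈ 0.50.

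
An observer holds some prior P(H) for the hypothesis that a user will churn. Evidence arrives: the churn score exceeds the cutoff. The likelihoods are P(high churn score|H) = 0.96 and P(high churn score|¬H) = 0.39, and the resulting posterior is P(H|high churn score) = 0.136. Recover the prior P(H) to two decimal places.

Bayes' rule in odds form gives O(H|E) = O(H)·[P(E|H)/P(E|¬H)], hence O(H) = O(H|E)/LR.
Posterior odds = 0.136/(1−0.136) = 0.1574. LR = 0.96/0.39 = 2.4615.
Prior odds = 0.1574/2.4615 = 0.0639, so P(H) = 0.0639/(1+0.0639) ≈ 0.06.

P(H) = 0.06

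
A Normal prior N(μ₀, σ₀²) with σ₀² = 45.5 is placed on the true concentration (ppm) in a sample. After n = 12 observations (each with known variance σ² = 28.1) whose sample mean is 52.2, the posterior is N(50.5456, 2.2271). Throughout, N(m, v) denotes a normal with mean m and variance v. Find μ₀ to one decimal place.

μ₀ = 18.4

The posterior mean is a precision-weighted average: μ_n = (τ₀μ₀ + τ_data·x̄)/(τ₀+τ_data), with τ₀=1/σ₀² and τ_data=n/σ².
Here τ₀ = 1/45.5 = 0.021978 and τ_data = 12/28.1 = 0.427046, so τ_n = 0.449024.
Rearranging for μ₀: μ₀ = (μ_n·τ_n − τ_data·x̄)/τ₀ = (50.5456·0.449024 − 0.427046·52.2) / 0.021978 = 0.404386/0.021978 ≈ 18.4.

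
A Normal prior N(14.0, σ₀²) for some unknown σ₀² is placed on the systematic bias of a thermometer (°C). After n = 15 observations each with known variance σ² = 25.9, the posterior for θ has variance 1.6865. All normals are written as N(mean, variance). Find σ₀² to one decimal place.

σ₀² = 72.5

Posterior precision equals prior precision plus data precision: 1/σ_n² = 1/σ₀² + n/σ².
So 1/σ₀² = 1/1.6865 − 15/25.9 = 0.592944 − 0.579151 = 0.013793.
Hence σ₀² = 1/0.013793 ≈ 72.5.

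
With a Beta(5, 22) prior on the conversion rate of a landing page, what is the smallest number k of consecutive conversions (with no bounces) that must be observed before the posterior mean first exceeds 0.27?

After k conversions and 0 bounces the posterior is Beta(5+k, 22), with mean (5+k)/(5+22+k).
Set (5+k)/(27+k) > 0.27 and solve: k > (0.27·27 − 5)/(1 − 0.27) = 3.137.
The smallest integer exceeding 3.137 is 4, and checking k=4: (9)/(31) = 0.2903 > 0.27.

k = 4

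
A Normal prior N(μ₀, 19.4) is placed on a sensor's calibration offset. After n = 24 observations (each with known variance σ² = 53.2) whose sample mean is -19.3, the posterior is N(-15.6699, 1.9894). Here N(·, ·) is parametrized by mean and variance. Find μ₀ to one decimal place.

The posterior mean is a precision-weighted average: μ_n = (τ₀μ₀ + τ_data·x̄)/(τ₀+τ_data), with τ₀=1/σ₀² and τ_data=n/σ².
Here τ₀ = 1/19.4 = 0.051546 and τ_data = 24/53.2 = 0.451128, so τ_n = 0.502674.
Rearranging for μ₀: μ₀ = (μ_n·τ_n − τ_data·x̄)/τ₀ = (-15.6699·0.502674 − 0.451128·-19.3) / 0.051546 = 0.829919/0.051546 ≈ 16.1.

μ₀ = 16.1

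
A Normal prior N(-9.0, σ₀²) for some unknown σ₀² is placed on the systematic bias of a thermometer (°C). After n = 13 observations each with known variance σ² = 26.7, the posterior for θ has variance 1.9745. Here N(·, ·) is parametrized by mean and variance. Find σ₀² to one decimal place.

For the Normal–Normal model with known σ², precisions add: τ_n = τ₀ + n/σ².
So 1/σ₀² = 1/1.9745 − 13/26.7 = 0.506457 − 0.486891 = 0.019566.
Hence σ₀² = 1/0.019566 ≈ 51.1.

σ₀² = 51.1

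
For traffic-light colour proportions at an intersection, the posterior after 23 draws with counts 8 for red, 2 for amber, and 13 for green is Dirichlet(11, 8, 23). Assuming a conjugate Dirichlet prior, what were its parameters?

Dirichlet(3, 6, 10)

For a Dirichlet(α) prior with multinomial counts c, the posterior is Dirichlet(α + c) componentwise.
Subtract each count from the matching posterior parameter: 11−8=3, 8−2=6, 23−13=10.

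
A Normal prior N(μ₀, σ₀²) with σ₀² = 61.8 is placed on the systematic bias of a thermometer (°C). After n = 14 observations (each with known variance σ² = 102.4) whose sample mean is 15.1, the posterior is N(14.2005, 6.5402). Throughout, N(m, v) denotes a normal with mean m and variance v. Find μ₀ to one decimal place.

μ₀ = 6.6

The posterior mean is a precision-weighted average: μ_n = (τ₀μ₀ + τ_data·x̄)/(τ₀+τ_data), with τ₀=1/σ₀² and τ_data=n/σ².
Here τ₀ = 1/61.8 = 0.016181 and τ_data = 14/102.4 = 0.136719, so τ_n = 0.152900.
Rearranging for μ₀: μ₀ = (μ_n·τ_n − τ_data·x̄)/τ₀ = (14.2005·0.152900 − 0.136719·15.1) / 0.016181 = 0.106800/0.016181 ≈ 6.6.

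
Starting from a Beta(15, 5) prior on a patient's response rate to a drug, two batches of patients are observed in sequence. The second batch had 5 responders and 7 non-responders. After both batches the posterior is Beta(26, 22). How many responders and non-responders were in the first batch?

6 responders and 10 non-responders

Because Beta–binomial updating is additive in the counts, the combined data contributed (α_post−α_prior, β_post−β_prior) successes and failures.
Total across both batches: 26−15=11 responders, 22−5=17 non-responders.
Subtract the second batch: 11−5=6 responders and 17−7=10 non-responders.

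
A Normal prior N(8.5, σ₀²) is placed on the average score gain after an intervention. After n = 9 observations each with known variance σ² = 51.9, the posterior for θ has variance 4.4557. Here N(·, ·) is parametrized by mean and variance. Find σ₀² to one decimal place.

For the Normal–Normal model with known σ², precisions add: τ_n = τ₀ + n/σ².
So 1/σ₀² = 1/4.4557 − 9/51.9 = 0.224432 − 0.173410 = 0.051022.
Hence σ₀² = 1/0.051022 ≈ 19.6.

σ₀² = 19.6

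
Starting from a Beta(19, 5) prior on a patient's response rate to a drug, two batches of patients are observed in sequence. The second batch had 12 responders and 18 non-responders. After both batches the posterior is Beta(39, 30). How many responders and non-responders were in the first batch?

Sequential conjugate updates are equivalent to a single update on the pooled data, so total successes = posterior α − prior α and total failures = posterior β − prior β.
Total across both batches: 39−19=20 responders, 30−5=25 non-responders.
Subtract the second batch: 20−12=8 responders and 25−18=7 non-responders.

8 responders and 7 non-responders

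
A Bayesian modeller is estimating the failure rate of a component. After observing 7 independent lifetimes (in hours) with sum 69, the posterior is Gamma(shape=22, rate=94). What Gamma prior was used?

Gamma(shape=15, rate=25)

Gamma–exponential conjugacy: posterior shape = α + n, posterior rate = β + Σtᵢ.
So α = 22 − 7 = 15 and β = 94 − 69 = 25.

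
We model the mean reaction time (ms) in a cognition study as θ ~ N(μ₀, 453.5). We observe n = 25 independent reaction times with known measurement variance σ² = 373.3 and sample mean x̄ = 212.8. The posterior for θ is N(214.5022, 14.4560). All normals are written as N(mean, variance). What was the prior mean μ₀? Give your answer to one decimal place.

μ₀ = 266.2

With known observation variance, the Normal–Normal posterior has precision τ_n = τ₀ + n/σ² and mean μ_n = (τ₀μ₀ + (n/σ²)x̄)/τ_n.
Here τ₀ = 1/453.5 = 0.002205 and τ_data = 25/373.3 = 0.066970, so τ_n = 0.069175.
Rearranging for μ₀: μ₀ = (μ_n·τ_n − τ_data·x̄)/τ₀ = (214.5022·0.069175 − 0.066970·212.8) / 0.002205 = 0.586974/0.002205 ≈ 266.2.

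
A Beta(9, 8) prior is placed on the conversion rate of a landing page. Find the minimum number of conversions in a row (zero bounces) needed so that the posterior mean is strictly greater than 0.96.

After k conversions and 0 bounces the posterior is Beta(9+k, 8), with mean (9+k)/(9+8+k).
Set (9+k)/(17+k) > 0.96 and solve: k > (0.96·17 − 9)/(1 − 0.96) = 183.000.
The smallest integer exceeding 183.000 is 184.

k = 184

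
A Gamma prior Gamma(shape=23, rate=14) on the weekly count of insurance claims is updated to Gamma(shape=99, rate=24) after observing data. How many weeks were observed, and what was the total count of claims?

n = 10 weeks with total 76 claims

Gamma–Poisson conjugacy: posterior shape = α + Σxᵢ, posterior rate = β + n.
Matching: Σxᵢ = 99 − 23 = 76 and n = 24 − 14 = 10.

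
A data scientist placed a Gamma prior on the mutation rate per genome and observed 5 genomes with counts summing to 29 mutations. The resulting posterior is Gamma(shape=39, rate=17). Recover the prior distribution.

Gamma(shape=10, rate=12)

A Gamma(α, β) prior (rate parametrization) on a Poisson rate with n observations summing to S gives posterior Gamma(α+S, β+n).
So α = 39 − 29 = 10 and β = 17 − 5 = 12.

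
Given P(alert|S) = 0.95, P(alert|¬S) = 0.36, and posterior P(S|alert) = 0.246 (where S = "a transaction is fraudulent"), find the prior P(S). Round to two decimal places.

Bayes' rule in odds form gives O(S|E) = O(S)·[P(E|S)/P(E|¬S)], hence O(S) = O(S|E)/LR.
Posterior odds = 0.246/(1−0.246) = 0.3263. LR = 0.95/0.36 = 2.6389.
Prior odds = 0.3263/2.6389 = 0.1237, so P(S) = 0.1237/(1+0.1237) ≈ 0.11.

P(S) = 0.11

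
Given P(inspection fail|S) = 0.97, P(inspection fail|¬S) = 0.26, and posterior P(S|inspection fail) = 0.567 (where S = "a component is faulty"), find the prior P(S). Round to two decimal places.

P(S) = 0.26

In odds form, posterior odds = prior odds × likelihood ratio, so prior odds = posterior odds ÷ LR.
Posterior odds = 0.567/(1−0.567) = 1.3095. LR = 0.97/0.26 = 3.7308.
Prior odds = 1.3095/3.7308 = 0.3510, so P(S) = 0.3510/(1+0.3510) ≈ 0.26.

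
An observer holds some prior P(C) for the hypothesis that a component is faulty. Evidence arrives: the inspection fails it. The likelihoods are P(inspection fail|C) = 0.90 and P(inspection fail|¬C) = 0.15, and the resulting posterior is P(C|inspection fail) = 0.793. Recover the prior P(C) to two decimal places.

P(C) = 0.39

In odds form, posterior odds = prior odds × likelihood ratio, so prior odds = posterior odds ÷ LR.
Posterior odds = 0.793/(1−0.793) = 3.8309. LR = 0.90/0.15 = 6.0000.
Prior odds = 3.8309/6.0000 = 0.6385, so P(C) = 0.6385/(1+0.6385) ≈ 0.39.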